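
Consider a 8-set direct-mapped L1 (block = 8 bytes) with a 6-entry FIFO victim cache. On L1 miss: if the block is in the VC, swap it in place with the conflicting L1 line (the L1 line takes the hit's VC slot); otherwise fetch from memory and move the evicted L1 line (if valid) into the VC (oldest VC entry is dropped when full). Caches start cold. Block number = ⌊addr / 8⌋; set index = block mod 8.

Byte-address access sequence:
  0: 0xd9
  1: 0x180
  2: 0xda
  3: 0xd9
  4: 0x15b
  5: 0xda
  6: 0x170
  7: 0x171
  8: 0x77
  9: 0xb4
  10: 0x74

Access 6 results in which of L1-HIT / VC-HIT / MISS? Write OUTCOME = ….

0: 0xd9 (blk 27, set 3) → MISS  vc=[]
1: 0x180 (blk 48, set 0) → MISS  vc=[]
2: 0xda (blk 27, set 3) → L1-HIT  vc=[]
3: 0xd9 (blk 27, set 3) → L1-HIT  vc=[]
4: 0x15b (blk 43, set 3) → MISS  vc=[27]
5: 0xda (blk 27, set 3) → VC-HIT  vc=[43]
6: 0x170 (blk 46, set 6) → MISS  vc=[43]
7: 0x171 (blk 46, set 6) → L1-HIT  vc=[43]
8: 0x77 (blk 14, set 6) → MISS  vc=[43, 46]
9: 0xb4 (blk 22, set 6) → MISS  vc=[43, 46, 14]
10: 0x74 (blk 14, set 6) → VC-HIT  vc=[43, 46, 22]

OUTCOME = MISS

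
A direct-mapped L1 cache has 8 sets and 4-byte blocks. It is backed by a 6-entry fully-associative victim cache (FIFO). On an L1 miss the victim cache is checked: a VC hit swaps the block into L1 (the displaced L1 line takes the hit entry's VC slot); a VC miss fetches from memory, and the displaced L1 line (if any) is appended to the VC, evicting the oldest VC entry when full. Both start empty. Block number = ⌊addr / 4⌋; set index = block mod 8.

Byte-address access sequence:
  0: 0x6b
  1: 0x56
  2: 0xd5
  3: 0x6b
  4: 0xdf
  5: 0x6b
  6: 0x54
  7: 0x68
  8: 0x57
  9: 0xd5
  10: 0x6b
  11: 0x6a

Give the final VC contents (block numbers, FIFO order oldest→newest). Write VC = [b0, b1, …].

0: 0x6b (blk 26, set 2) → MISS  vc=[]
1: 0x56 (blk 21, set 5) → MISS  vc=[]
2: 0xd5 (blk 53, set 5) → MISS  vc=[21]
3: 0x6b (blk 26, set 2) → L1-HIT  vc=[21]
4: 0xdf (blk 55, set 7) → MISS  vc=[21]
5: 0x6b (blk 26, set 2) → L1-HIT  vc=[21]
6: 0x54 (blk 21, set 5) → VC-HIT  vc=[53]
7: 0x68 (blk 26, set 2) → L1-HIT  vc=[53]
8: 0x57 (blk 21, set 5) → L1-HIT  vc=[53]
9: 0xd5 (blk 53, set 5) → VC-HIT  vc=[21]
10: 0x6b (blk 26, set 2) → L1-HIT  vc=[21]
11: 0x6a (blk 26, set 2) → L1-HIT  vc=[21]

VC = [21]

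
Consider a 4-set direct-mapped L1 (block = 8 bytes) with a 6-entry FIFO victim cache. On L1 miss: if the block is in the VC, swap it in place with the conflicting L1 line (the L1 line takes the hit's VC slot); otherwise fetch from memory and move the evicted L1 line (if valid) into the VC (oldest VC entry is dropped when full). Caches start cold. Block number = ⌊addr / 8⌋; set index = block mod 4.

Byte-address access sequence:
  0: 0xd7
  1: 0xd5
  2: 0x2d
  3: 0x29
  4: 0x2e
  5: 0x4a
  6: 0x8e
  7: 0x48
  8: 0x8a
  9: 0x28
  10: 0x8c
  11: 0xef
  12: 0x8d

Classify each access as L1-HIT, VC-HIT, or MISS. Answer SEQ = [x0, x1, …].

SEQ = [MISS, L1-HIT, MISS, L1-HIT, L1-HIT, MISS, MISS, VC-HIT, VC-HIT, VC-HIT, VC-HIT, MISS, VC-HIT]

0: 0xd7 (blk 26, set 2) → MISS  vc=[]
1: 0xd5 (blk 26, set 2) → L1-HIT  vc=[]
2: 0x2d (blk 5, set 1) → MISS  vc=[]
3: 0x29 (blk 5, set 1) → L1-HIT  vc=[]
4: 0x2e (blk 5, set 1) → L1-HIT  vc=[]
5: 0x4a (blk 9, set 1) → MISS  vc=[5]
6: 0x8e (blk 17, set 1) → MISS  vc=[5, 9]
7: 0x48 (blk 9, set 1) → VC-HIT  vc=[5, 17]
8: 0x8a (blk 17, set 1) → VC-HIT  vc=[5, 9]
9: 0x28 (blk 5, set 1) → VC-HIT  vc=[17, 9]
10: 0x8c (blk 17, set 1) → VC-HIT  vc=[5, 9]
11: 0xef (blk 29, set 1) → MISS  vc=[5, 9, 17]
12: 0x8d (blk 17, set 1) → VC-HIT  vc=[5, 9, 29]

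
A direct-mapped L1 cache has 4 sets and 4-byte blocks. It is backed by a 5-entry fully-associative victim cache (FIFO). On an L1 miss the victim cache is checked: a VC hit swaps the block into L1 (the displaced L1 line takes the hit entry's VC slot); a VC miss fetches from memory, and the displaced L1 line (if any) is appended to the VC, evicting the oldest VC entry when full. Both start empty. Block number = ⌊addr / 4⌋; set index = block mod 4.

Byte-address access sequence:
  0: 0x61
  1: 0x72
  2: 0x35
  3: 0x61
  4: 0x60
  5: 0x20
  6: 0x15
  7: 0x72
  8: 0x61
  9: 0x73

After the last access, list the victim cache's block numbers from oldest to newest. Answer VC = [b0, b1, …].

#0 0x61→b24/s0 MISS; vc=[]
#1 0x72→b28/s0 MISS; vc=[24]
#2 0x35→b13/s1 MISS; vc=[24]
#3 0x61→b24/s0 VC-HIT; vc=[28]
#4 0x60→b24/s0 L1-HIT; vc=[28]
#5 0x20→b8/s0 MISS; vc=[28,24]
#6 0x15→b5/s1 MISS; vc=[28,24,13]
#7 0x72→b28/s0 VC-HIT; vc=[8,24,13]
#8 0x61→b24/s0 VC-HIT; vc=[8,28,13]
#9 0x73→b28/s0 VC-HIT; vc=[8,24,13]

VC = [8, 24, 13]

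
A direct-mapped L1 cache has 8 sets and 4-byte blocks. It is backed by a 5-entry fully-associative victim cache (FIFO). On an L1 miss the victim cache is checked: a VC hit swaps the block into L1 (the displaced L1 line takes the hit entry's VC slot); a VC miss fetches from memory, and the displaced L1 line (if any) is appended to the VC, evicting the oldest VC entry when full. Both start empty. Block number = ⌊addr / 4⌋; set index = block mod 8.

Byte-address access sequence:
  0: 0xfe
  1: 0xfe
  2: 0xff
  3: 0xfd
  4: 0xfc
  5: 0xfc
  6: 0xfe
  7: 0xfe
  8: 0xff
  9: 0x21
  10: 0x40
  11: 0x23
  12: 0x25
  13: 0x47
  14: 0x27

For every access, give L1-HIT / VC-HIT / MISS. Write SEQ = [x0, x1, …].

#0 0xfe→b63/s7 MISS; vc=[]
#1 0xfe→b63/s7 L1-HIT; vc=[]
#2 0xff→b63/s7 L1-HIT; vc=[]
#3 0xfd→b63/s7 L1-HIT; vc=[]
#4 0xfc→b63/s7 L1-HIT; vc=[]
#5 0xfc→b63/s7 L1-HIT; vc=[]
#6 0xfe→b63/s7 L1-HIT; vc=[]
#7 0xfe→b63/s7 L1-HIT; vc=[]
#8 0xff→b63/s7 L1-HIT; vc=[]
#9 0x21→b8/s0 MISS; vc=[]
#10 0x40→b16/s0 MISS; vc=[8]
#11 0x23→b8/s0 VC-HIT; vc=[16]
#12 0x25→b9/s1 MISS; vc=[16]
#13 0x47→b17/s1 MISS; vc=[16,9]
#14 0x27→b9/s1 VC-HIT; vc=[16,17]

SEQ = [MISS, L1-HIT, L1-HIT, L1-HIT, L1-HIT, L1-HIT, L1-HIT, L1-HIT, L1-HIT, MISS, MISS, VC-HIT, MISS, MISS, VC-HIT]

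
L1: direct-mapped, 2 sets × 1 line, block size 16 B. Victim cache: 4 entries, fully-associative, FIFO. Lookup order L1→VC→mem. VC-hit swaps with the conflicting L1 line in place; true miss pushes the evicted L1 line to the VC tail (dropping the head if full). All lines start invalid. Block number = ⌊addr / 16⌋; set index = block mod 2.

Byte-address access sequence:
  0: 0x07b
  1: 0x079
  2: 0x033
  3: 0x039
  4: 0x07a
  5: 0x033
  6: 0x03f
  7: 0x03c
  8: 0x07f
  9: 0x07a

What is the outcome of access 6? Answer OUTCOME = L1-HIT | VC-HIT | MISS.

0: 0x7b (blk 7, set 1) → MISS  vc=[]
1: 0x79 (blk 7, set 1) → L1-HIT  vc=[]
2: 0x33 (blk 3, set 1) → MISS  vc=[7]
3: 0x39 (blk 3, set 1) → L1-HIT  vc=[7]
4: 0x7a (blk 7, set 1) → VC-HIT  vc=[3]
5: 0x33 (blk 3, set 1) → VC-HIT  vc=[7]
6: 0x3f (blk 3, set 1) → L1-HIT  vc=[7]
7: 0x3c (blk 3, set 1) → L1-HIT  vc=[7]
8: 0x7f (blk 7, set 1) → VC-HIT  vc=[3]
9: 0x7a (blk 7, set 1) → L1-HIT  vc=[3]

OUTCOME = L1-HIT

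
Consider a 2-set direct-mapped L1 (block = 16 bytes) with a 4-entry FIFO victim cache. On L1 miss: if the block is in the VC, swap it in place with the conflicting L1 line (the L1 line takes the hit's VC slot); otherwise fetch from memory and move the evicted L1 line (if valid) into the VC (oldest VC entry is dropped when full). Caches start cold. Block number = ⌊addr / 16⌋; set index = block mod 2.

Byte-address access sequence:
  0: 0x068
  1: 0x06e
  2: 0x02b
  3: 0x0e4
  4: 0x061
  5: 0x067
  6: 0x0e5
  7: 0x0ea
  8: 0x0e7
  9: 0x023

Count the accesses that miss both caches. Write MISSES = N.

0: 0x68 (blk 6, set 0) → MISS  vc=[]
1: 0x6e (blk 6, set 0) → L1-HIT  vc=[]
2: 0x2b (blk 2, set 0) → MISS  vc=[6]
3: 0xe4 (blk 14, set 0) → MISS  vc=[6, 2]
4: 0x61 (blk 6, set 0) → VC-HIT  vc=[14, 2]
5: 0x67 (blk 6, set 0) → L1-HIT  vc=[14, 2]
6: 0xe5 (blk 14, set 0) → VC-HIT  vc=[6, 2]
7: 0xea (blk 14, set 0) → L1-HIT  vc=[6, 2]
8: 0xe7 (blk 14, set 0) → L1-HIT  vc=[6, 2]
9: 0x23 (blk 2, set 0) → VC-HIT  vc=[6, 14]

MISSES = 3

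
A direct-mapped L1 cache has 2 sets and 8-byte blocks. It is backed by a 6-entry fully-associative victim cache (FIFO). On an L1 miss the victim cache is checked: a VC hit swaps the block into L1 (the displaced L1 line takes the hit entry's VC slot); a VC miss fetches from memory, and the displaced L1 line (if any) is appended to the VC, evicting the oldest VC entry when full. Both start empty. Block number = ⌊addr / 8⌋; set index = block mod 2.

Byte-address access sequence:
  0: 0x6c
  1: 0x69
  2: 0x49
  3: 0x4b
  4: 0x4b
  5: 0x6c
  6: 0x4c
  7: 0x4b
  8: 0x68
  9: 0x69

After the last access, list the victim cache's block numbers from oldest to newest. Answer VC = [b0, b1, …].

0: 0x6c (blk 13, set 1) → MISS  vc=[]
1: 0x69 (blk 13, set 1) → L1-HIT  vc=[]
2: 0x49 (blk 9, set 1) → MISS  vc=[13]
3: 0x4b (blk 9, set 1) → L1-HIT  vc=[13]
4: 0x4b (blk 9, set 1) → L1-HIT  vc=[13]
5: 0x6c (blk 13, set 1) → VC-HIT  vc=[9]
6: 0x4c (blk 9, set 1) → VC-HIT  vc=[13]
7: 0x4b (blk 9, set 1) → L1-HIT  vc=[13]
8: 0x68 (blk 13, set 1) → VC-HIT  vc=[9]
9: 0x69 (blk 13, set 1) → L1-HIT  vc=[9]

VC = [9]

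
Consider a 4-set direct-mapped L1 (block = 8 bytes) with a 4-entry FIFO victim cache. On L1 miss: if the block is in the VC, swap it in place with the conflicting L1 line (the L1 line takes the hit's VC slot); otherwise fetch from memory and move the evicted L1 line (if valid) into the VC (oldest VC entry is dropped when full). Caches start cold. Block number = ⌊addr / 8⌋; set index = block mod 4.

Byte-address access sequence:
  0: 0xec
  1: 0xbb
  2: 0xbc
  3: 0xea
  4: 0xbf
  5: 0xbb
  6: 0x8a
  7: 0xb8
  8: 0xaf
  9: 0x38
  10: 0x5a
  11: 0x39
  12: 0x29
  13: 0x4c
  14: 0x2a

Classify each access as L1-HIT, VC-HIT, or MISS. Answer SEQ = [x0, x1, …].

SEQ = [MISS, MISS, L1-HIT, L1-HIT, L1-HIT, L1-HIT, MISS, L1-HIT, MISS, MISS, MISS, VC-HIT, MISS, MISS, VC-HIT]

0: 0xec (blk 29, set 1) → MISS  vc=[]
1: 0xbb (blk 23, set 3) → MISS  vc=[]
2: 0xbc (blk 23, set 3) → L1-HIT  vc=[]
3: 0xea (blk 29, set 1) → L1-HIT  vc=[]
4: 0xbf (blk 23, set 3) → L1-HIT  vc=[]
5: 0xbb (blk 23, set 3) → L1-HIT  vc=[]
6: 0x8a (blk 17, set 1) → MISS  vc=[29]
7: 0xb8 (blk 23, set 3) → L1-HIT  vc=[29]
8: 0xaf (blk 21, set 1) → MISS  vc=[29, 17]
9: 0x38 (blk 7, set 3) → MISS  vc=[29, 17, 23]
10: 0x5a (blk 11, set 3) → MISS  vc=[29, 17, 23, 7]
11: 0x39 (blk 7, set 3) → VC-HIT  vc=[29, 17, 23, 11]
12: 0x29 (blk 5, set 1) → MISS  vc=[17, 23, 11, 21]
13: 0x4c (blk 9, set 1) → MISS  vc=[23, 11, 21, 5]
14: 0x2a (blk 5, set 1) → VC-HIT  vc=[23, 11, 21, 9]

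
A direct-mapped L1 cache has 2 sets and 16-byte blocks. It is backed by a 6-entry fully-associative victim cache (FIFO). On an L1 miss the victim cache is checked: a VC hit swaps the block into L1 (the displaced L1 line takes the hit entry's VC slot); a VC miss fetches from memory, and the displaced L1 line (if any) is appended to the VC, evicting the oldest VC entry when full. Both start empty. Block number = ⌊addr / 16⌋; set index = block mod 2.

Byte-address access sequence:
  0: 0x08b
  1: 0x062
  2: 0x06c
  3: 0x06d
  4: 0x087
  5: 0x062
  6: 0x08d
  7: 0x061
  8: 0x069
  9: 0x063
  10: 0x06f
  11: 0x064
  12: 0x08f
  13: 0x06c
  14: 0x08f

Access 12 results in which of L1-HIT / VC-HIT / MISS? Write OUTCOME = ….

OUTCOME = VC-HIT

0: 0x8b (blk 8, set 0) → MISS  vc=[]
1: 0x62 (blk 6, set 0) → MISS  vc=[8]
2: 0x6c (blk 6, set 0) → L1-HIT  vc=[8]
3: 0x6d (blk 6, set 0) → L1-HIT  vc=[8]
4: 0x87 (blk 8, set 0) → VC-HIT  vc=[6]
5: 0x62 (blk 6, set 0) → VC-HIT  vc=[8]
6: 0x8d (blk 8, set 0) → VC-HIT  vc=[6]
7: 0x61 (blk 6, set 0) → VC-HIT  vc=[8]
8: 0x69 (blk 6, set 0) → L1-HIT  vc=[8]
9: 0x63 (blk 6, set 0) → L1-HIT  vc=[8]
10: 0x6f (blk 6, set 0) → L1-HIT  vc=[8]
11: 0x64 (blk 6, set 0) → L1-HIT  vc=[8]
12: 0x8f (blk 8, set 0) → VC-HIT  vc=[6]
13: 0x6c (blk 6, set 0) → VC-HIT  vc=[8]
14: 0x8f (blk 8, set 0) → VC-HIT  vc=[6]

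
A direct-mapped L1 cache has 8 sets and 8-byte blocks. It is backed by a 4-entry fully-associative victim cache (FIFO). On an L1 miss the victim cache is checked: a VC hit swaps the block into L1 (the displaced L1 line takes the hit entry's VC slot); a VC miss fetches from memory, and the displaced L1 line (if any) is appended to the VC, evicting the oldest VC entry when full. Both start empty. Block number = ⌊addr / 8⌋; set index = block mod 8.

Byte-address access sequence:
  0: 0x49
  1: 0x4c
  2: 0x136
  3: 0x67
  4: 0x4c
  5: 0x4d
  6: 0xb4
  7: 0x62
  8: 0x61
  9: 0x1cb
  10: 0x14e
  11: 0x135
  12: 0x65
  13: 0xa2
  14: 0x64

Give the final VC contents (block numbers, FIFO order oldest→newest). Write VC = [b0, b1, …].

VC = [22, 9, 57, 20]

  [0] addr=0x49 blk=9 s=1: MISS | VC []
  [1] addr=0x4c blk=9 s=1: L1-HIT | VC []
  [2] addr=0x136 blk=38 s=6: MISS | VC []
  [3] addr=0x67 blk=12 s=4: MISS | VC []
  [4] addr=0x4c blk=9 s=1: L1-HIT | VC []
  [5] addr=0x4d blk=9 s=1: L1-HIT | VC []
  [6] addr=0xb4 blk=22 s=6: MISS | VC [38]
  [7] addr=0x62 blk=12 s=4: L1-HIT | VC [38]
  [8] addr=0x61 blk=12 s=4: L1-HIT | VC [38]
  [9] addr=0x1cb blk=57 s=1: MISS | VC [38, 9]
  [10] addr=0x14e blk=41 s=1: MISS | VC [38, 9, 57]
  [11] addr=0x135 blk=38 s=6: VC-HIT | VC [22, 9, 57]
  [12] addr=0x65 blk=12 s=4: L1-HIT | VC [22, 9, 57]
  [13] addr=0xa2 blk=20 s=4: MISS | VC [22, 9, 57, 12]
  [14] addr=0x64 blk=12 s=4: VC-HIT | VC [22, 9, 57, 20]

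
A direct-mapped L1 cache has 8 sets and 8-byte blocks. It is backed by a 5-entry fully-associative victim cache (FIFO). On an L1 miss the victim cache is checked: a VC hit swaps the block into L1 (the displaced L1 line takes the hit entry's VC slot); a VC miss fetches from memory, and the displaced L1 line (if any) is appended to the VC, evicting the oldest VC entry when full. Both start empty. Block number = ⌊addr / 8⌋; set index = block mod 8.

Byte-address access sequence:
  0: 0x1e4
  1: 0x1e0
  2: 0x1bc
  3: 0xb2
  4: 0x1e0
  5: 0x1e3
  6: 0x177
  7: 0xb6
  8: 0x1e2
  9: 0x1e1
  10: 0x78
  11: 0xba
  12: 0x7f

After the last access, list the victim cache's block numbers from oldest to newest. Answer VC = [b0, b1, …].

0: 0x1e4 (blk 60, set 4) → MISS  vc=[]
1: 0x1e0 (blk 60, set 4) → L1-HIT  vc=[]
2: 0x1bc (blk 55, set 7) → MISS  vc=[]
3: 0xb2 (blk 22, set 6) → MISS  vc=[]
4: 0x1e0 (blk 60, set 4) → L1-HIT  vc=[]
5: 0x1e3 (blk 60, set 4) → L1-HIT  vc=[]
6: 0x177 (blk 46, set 6) → MISS  vc=[22]
7: 0xb6 (blk 22, set 6) → VC-HIT  vc=[46]
8: 0x1e2 (blk 60, set 4) → L1-HIT  vc=[46]
9: 0x1e1 (blk 60, set 4) → L1-HIT  vc=[46]
10: 0x78 (blk 15, set 7) → MISS  vc=[46, 55]
11: 0xba (blk 23, set 7) → MISS  vc=[46, 55, 15]
12: 0x7f (blk 15, set 7) → VC-HIT  vc=[46, 55, 23]

VC = [46, 55, 23]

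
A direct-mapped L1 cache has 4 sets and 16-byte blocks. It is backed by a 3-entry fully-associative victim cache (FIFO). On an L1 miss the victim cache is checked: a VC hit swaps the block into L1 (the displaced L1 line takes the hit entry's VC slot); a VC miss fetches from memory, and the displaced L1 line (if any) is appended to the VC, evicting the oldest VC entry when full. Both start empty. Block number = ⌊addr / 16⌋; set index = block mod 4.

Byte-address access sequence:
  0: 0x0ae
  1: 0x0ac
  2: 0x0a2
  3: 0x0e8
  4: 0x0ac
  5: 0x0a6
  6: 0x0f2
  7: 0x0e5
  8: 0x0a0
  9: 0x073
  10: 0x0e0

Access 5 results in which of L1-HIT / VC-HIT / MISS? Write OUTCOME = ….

#0 0xae→b10/s2 MISS; vc=[]
#1 0xac→b10/s2 L1-HIT; vc=[]
#2 0xa2→b10/s2 L1-HIT; vc=[]
#3 0xe8→b14/s2 MISS; vc=[10]
#4 0xac→b10/s2 VC-HIT; vc=[14]
#5 0xa6→b10/s2 L1-HIT; vc=[14]
#6 0xf2→b15/s3 MISS; vc=[14]
#7 0xe5→b14/s2 VC-HIT; vc=[10]
#8 0xa0→b10/s2 VC-HIT; vc=[14]
#9 0x73→b7/s3 MISS; vc=[14,15]
#10 0xe0→b14/s2 VC-HIT; vc=[10,15]

OUTCOME = L1-HIT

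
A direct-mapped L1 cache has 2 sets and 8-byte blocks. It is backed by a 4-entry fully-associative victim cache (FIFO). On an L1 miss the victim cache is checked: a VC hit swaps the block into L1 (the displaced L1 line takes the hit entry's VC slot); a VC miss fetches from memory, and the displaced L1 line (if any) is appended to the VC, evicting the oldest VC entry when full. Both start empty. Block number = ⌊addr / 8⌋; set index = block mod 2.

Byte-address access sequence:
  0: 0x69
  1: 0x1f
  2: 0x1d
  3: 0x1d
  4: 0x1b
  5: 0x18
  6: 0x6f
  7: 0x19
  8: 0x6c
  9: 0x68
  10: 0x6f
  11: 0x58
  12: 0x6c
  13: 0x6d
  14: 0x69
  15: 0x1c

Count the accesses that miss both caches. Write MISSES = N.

MISSES = 3

  [0] addr=0x69 blk=13 s=1: MISS | VC []
  [1] addr=0x1f blk=3 s=1: MISS | VC [13]
  [2] addr=0x1d blk=3 s=1: L1-HIT | VC [13]
  [3] addr=0x1d blk=3 s=1: L1-HIT | VC [13]
  [4] addr=0x1b blk=3 s=1: L1-HIT | VC [13]
  [5] addr=0x18 blk=3 s=1: L1-HIT | VC [13]
  [6] addr=0x6f blk=13 s=1: VC-HIT | VC [3]
  [7] addr=0x19 blk=3 s=1: VC-HIT | VC [13]
  [8] addr=0x6c blk=13 s=1: VC-HIT | VC [3]
  [9] addr=0x68 blk=13 s=1: L1-HIT | VC [3]
  [10] addr=0x6f blk=13 s=1: L1-HIT | VC [3]
  [11] addr=0x58 blk=11 s=1: MISS | VC [3, 13]
  [12] addr=0x6c blk=13 s=1: VC-HIT | VC [3, 11]
  [13] addr=0x6d blk=13 s=1: L1-HIT | VC [3, 11]
  [14] addr=0x69 blk=13 s=1: L1-HIT | VC [3, 11]
  [15] addr=0x1c blk=3 s=1: VC-HIT | VC [13, 11]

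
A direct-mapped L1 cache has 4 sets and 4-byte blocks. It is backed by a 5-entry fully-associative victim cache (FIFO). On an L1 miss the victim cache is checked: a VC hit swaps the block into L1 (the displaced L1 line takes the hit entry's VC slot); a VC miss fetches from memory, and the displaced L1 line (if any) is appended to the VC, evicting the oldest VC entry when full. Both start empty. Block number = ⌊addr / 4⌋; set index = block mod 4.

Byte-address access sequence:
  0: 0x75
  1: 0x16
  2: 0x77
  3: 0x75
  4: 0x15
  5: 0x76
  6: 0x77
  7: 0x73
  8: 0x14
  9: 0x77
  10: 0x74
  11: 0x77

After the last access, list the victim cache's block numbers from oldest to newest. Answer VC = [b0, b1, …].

VC = [5]

0: 0x75 (blk 29, set 1) → MISS  vc=[]
1: 0x16 (blk 5, set 1) → MISS  vc=[29]
2: 0x77 (blk 29, set 1) → VC-HIT  vc=[5]
3: 0x75 (blk 29, set 1) → L1-HIT  vc=[5]
4: 0x15 (blk 5, set 1) → VC-HIT  vc=[29]
5: 0x76 (blk 29, set 1) → VC-HIT  vc=[5]
6: 0x77 (blk 29, set 1) → L1-HIT  vc=[5]
7: 0x73 (blk 28, set 0) → MISS  vc=[5]
8: 0x14 (blk 5, set 1) → VC-HIT  vc=[29]
9: 0x77 (blk 29, set 1) → VC-HIT  vc=[5]
10: 0x74 (blk 29, set 1) → L1-HIT  vc=[5]
11: 0x77 (blk 29, set 1) → L1-HIT  vc=[5]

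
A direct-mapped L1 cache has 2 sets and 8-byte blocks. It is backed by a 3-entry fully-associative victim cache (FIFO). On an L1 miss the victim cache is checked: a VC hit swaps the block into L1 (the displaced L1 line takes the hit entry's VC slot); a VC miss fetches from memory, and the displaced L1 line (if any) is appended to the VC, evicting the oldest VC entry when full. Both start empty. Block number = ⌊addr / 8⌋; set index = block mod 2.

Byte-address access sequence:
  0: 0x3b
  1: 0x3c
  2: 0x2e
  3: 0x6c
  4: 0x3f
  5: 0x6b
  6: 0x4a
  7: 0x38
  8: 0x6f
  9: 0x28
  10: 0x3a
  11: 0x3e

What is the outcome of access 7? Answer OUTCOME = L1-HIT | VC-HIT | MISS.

OUTCOME = VC-HIT

#0 0x3b→b7/s1 MISS; vc=[]
#1 0x3c→b7/s1 L1-HIT; vc=[]
#2 0x2e→b5/s1 MISS; vc=[7]
#3 0x6c→b13/s1 MISS; vc=[7,5]
#4 0x3f→b7/s1 VC-HIT; vc=[13,5]
#5 0x6b→b13/s1 VC-HIT; vc=[7,5]
#6 0x4a→b9/s1 MISS; vc=[7,5,13]
#7 0x38→b7/s1 VC-HIT; vc=[9,5,13]
#8 0x6f→b13/s1 VC-HIT; vc=[9,5,7]
#9 0x28→b5/s1 VC-HIT; vc=[9,13,7]
#10 0x3a→b7/s1 VC-HIT; vc=[9,13,5]
#11 0x3e→b7/s1 L1-HIT; vc=[9,13,5]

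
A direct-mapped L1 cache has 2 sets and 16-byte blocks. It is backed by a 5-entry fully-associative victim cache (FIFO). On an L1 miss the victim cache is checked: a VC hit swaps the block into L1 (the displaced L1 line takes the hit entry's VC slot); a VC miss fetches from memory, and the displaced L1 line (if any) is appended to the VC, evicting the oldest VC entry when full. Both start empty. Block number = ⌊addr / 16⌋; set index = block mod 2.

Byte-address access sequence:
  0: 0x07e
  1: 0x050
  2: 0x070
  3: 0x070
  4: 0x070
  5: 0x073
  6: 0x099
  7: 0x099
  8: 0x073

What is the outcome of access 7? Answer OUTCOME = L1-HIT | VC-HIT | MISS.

OUTCOME = L1-HIT

#0 0x7e→b7/s1 MISS; vc=[]
#1 0x50→b5/s1 MISS; vc=[7]
#2 0x70→b7/s1 VC-HIT; vc=[5]
#3 0x70→b7/s1 L1-HIT; vc=[5]
#4 0x70→b7/s1 L1-HIT; vc=[5]
#5 0x73→b7/s1 L1-HIT; vc=[5]
#6 0x99→b9/s1 MISS; vc=[5,7]
#7 0x99→b9/s1 L1-HIT; vc=[5,7]
#8 0x73→b7/s1 VC-HIT; vc=[5,9]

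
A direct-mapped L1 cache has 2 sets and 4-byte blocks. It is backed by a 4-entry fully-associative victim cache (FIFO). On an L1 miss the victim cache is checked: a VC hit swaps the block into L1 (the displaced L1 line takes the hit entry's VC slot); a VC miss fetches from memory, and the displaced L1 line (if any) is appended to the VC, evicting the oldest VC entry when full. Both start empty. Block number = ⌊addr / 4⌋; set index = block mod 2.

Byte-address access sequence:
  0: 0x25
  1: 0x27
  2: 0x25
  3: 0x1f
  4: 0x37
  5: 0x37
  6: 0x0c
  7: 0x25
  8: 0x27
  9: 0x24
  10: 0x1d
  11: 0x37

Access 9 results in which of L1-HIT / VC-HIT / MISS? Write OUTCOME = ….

#0 0x25→b9/s1 MISS; vc=[]
#1 0x27→b9/s1 L1-HIT; vc=[]
#2 0x25→b9/s1 L1-HIT; vc=[]
#3 0x1f→b7/s1 MISS; vc=[9]
#4 0x37→b13/s1 MISS; vc=[9,7]
#5 0x37→b13/s1 L1-HIT; vc=[9,7]
#6 0xc→b3/s1 MISS; vc=[9,7,13]
#7 0x25→b9/s1 VC-HIT; vc=[3,7,13]
#8 0x27→b9/s1 L1-HIT; vc=[3,7,13]
#9 0x24→b9/s1 L1-HIT; vc=[3,7,13]
#10 0x1d→b7/s1 VC-HIT; vc=[3,9,13]
#11 0x37→b13/s1 VC-HIT; vc=[3,9,7]

OUTCOME = L1-HIT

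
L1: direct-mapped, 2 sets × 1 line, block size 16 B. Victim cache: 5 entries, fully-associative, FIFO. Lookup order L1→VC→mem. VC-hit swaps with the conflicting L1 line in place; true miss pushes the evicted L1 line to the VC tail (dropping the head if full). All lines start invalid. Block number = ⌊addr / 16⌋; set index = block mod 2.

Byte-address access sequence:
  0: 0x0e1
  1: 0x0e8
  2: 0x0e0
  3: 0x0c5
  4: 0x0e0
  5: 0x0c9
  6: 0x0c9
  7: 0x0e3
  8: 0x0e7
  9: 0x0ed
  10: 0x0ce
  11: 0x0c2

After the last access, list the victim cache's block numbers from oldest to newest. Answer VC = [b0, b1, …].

VC = [14]

#0 0xe1→b14/s0 MISS; vc=[]
#1 0xe8→b14/s0 L1-HIT; vc=[]
#2 0xe0→b14/s0 L1-HIT; vc=[]
#3 0xc5→b12/s0 MISS; vc=[14]
#4 0xe0→b14/s0 VC-HIT; vc=[12]
#5 0xc9→b12/s0 VC-HIT; vc=[14]
#6 0xc9→b12/s0 L1-HIT; vc=[14]
#7 0xe3→b14/s0 VC-HIT; vc=[12]
#8 0xe7→b14/s0 L1-HIT; vc=[12]
#9 0xed→b14/s0 L1-HIT; vc=[12]
#10 0xce→b12/s0 VC-HIT; vc=[14]
#11 0xc2→b12/s0 L1-HIT; vc=[14]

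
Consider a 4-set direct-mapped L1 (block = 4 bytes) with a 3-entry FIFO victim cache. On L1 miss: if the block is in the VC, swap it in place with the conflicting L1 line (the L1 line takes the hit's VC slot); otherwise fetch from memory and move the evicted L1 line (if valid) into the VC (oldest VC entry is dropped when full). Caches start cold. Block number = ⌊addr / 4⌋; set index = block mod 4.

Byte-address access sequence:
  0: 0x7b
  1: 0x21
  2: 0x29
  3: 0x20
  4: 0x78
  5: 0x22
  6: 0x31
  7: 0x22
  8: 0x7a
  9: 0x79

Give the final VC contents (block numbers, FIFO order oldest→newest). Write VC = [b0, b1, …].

VC = [10, 12]

  [0] addr=0x7b blk=30 s=2: MISS | VC []
  [1] addr=0x21 blk=8 s=0: MISS | VC []
  [2] addr=0x29 blk=10 s=2: MISS | VC [30]
  [3] addr=0x20 blk=8 s=0: L1-HIT | VC [30]
  [4] addr=0x78 blk=30 s=2: VC-HIT | VC [10]
  [5] addr=0x22 blk=8 s=0: L1-HIT | VC [10]
  [6] addr=0x31 blk=12 s=0: MISS | VC [10, 8]
  [7] addr=0x22 blk=8 s=0: VC-HIT | VC [10, 12]
  [8] addr=0x7a blk=30 s=2: L1-HIT | VC [10, 12]
  [9] addr=0x79 blk=30 s=2: L1-HIT | VC [10, 12]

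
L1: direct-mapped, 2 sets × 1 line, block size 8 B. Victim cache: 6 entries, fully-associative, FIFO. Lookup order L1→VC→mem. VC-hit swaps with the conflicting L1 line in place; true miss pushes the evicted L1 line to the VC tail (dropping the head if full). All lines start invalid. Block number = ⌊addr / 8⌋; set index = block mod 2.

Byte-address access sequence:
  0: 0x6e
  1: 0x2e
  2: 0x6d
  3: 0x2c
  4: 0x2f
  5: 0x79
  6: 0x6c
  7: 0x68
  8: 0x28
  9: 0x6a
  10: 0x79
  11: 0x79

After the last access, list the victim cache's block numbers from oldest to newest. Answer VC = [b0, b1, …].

0: 0x6e (blk 13, set 1) → MISS  vc=[]
1: 0x2e (blk 5, set 1) → MISS  vc=[13]
2: 0x6d (blk 13, set 1) → VC-HIT  vc=[5]
3: 0x2c (blk 5, set 1) → VC-HIT  vc=[13]
4: 0x2f (blk 5, set 1) → L1-HIT  vc=[13]
5: 0x79 (blk 15, set 1) → MISS  vc=[13, 5]
6: 0x6c (blk 13, set 1) → VC-HIT  vc=[15, 5]
7: 0x68 (blk 13, set 1) → L1-HIT  vc=[15, 5]
8: 0x28 (blk 5, set 1) → VC-HIT  vc=[15, 13]
9: 0x6a (blk 13, set 1) → VC-HIT  vc=[15, 5]
10: 0x79 (blk 15, set 1) → VC-HIT  vc=[13, 5]
11: 0x79 (blk 15, set 1) → L1-HIT  vc=[13, 5]

VC = [13, 5]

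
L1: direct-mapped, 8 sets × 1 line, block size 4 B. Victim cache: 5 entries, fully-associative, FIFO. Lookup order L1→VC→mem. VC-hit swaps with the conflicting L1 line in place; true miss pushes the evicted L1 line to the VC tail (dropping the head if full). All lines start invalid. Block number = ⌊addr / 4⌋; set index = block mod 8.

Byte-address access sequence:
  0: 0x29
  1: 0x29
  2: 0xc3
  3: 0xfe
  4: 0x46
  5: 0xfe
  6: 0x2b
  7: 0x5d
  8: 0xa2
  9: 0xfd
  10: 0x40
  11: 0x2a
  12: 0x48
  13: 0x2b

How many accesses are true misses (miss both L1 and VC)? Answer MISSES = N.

MISSES = 8

0: 0x29 (blk 10, set 2) → MISS  vc=[]
1: 0x29 (blk 10, set 2) → L1-HIT  vc=[]
2: 0xc3 (blk 48, set 0) → MISS  vc=[]
3: 0xfe (blk 63, set 7) → MISS  vc=[]
4: 0x46 (blk 17, set 1) → MISS  vc=[]
5: 0xfe (blk 63, set 7) → L1-HIT  vc=[]
6: 0x2b (blk 10, set 2) → L1-HIT  vc=[]
7: 0x5d (blk 23, set 7) → MISS  vc=[63]
8: 0xa2 (blk 40, set 0) → MISS  vc=[63, 48]
9: 0xfd (blk 63, set 7) → VC-HIT  vc=[23, 48]
10: 0x40 (blk 16, set 0) → MISS  vc=[23, 48, 40]
11: 0x2a (blk 10, set 2) → L1-HIT  vc=[23, 48, 40]
12: 0x48 (blk 18, set 2) → MISS  vc=[23, 48, 40, 10]
13: 0x2b (blk 10, set 2) → VC-HIT  vc=[23, 48, 40, 18]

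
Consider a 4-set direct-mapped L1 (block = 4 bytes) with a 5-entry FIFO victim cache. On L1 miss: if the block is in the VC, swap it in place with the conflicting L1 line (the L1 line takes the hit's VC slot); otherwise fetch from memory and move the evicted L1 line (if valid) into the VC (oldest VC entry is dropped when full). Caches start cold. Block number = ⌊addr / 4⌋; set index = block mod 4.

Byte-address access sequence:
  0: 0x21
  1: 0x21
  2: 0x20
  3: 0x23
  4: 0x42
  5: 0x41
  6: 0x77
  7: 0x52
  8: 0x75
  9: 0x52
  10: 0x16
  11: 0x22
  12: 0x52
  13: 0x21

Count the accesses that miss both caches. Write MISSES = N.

MISSES = 5

  [0] addr=0x21 blk=8 s=0: MISS | VC []
  [1] addr=0x21 blk=8 s=0: L1-HIT | VC []
  [2] addr=0x20 blk=8 s=0: L1-HIT | VC []
  [3] addr=0x23 blk=8 s=0: L1-HIT | VC []
  [4] addr=0x42 blk=16 s=0: MISS | VC [8]
  [5] addr=0x41 blk=16 s=0: L1-HIT | VC [8]
  [6] addr=0x77 blk=29 s=1: MISS | VC [8]
  [7] addr=0x52 blk=20 s=0: MISS | VC [8, 16]
  [8] addr=0x75 blk=29 s=1: L1-HIT | VC [8, 16]
  [9] addr=0x52 blk=20 s=0: L1-HIT | VC [8, 16]
  [10] addr=0x16 blk=5 s=1: MISS | VC [8, 16, 29]
  [11] addr=0x22 blk=8 s=0: VC-HIT | VC [20, 16, 29]
  [12] addr=0x52 blk=20 s=0: VC-HIT | VC [8, 16, 29]
  [13] addr=0x21 blk=8 s=0: VC-HIT | VC [20, 16, 29]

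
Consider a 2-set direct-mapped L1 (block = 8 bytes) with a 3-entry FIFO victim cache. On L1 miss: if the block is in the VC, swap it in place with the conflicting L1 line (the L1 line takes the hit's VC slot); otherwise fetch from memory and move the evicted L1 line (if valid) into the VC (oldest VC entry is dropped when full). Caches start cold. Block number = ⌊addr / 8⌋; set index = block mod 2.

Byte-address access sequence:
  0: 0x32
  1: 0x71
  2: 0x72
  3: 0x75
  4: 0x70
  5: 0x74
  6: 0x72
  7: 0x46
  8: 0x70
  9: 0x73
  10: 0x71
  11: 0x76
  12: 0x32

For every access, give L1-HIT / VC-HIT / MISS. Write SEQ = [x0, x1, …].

  [0] addr=0x32 blk=6 s=0: MISS | VC []
  [1] addr=0x71 blk=14 s=0: MISS | VC [6]
  [2] addr=0x72 blk=14 s=0: L1-HIT | VC [6]
  [3] addr=0x75 blk=14 s=0: L1-HIT | VC [6]
  [4] addr=0x70 blk=14 s=0: L1-HIT | VC [6]
  [5] addr=0x74 blk=14 s=0: L1-HIT | VC [6]
  [6] addr=0x72 blk=14 s=0: L1-HIT | VC [6]
  [7] addr=0x46 blk=8 s=0: MISS | VC [6, 14]
  [8] addr=0x70 blk=14 s=0: VC-HIT | VC [6, 8]
  [9] addr=0x73 blk=14 s=0: L1-HIT | VC [6, 8]
  [10] addr=0x71 blk=14 s=0: L1-HIT | VC [6, 8]
  [11] addr=0x76 blk=14 s=0: L1-HIT | VC [6, 8]
  [12] addr=0x32 blk=6 s=0: VC-HIT | VC [14, 8]

SEQ = [MISS, MISS, L1-HIT, L1-HIT, L1-HIT, L1-HIT, L1-HIT, MISS, VC-HIT, L1-HIT, L1-HIT, L1-HIT, VC-HIT]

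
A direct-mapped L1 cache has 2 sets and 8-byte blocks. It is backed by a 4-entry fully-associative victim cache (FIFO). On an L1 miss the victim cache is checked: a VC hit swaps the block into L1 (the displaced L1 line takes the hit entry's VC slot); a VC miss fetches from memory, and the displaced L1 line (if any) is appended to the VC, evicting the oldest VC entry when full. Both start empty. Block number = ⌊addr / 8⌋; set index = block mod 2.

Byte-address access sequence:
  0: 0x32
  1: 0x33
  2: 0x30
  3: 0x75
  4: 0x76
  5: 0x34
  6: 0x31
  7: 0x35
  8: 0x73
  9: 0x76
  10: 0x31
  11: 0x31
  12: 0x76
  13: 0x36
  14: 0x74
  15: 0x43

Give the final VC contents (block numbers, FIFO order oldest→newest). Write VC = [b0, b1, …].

VC = [6, 14]

#0 0x32→b6/s0 MISS; vc=[]
#1 0x33→b6/s0 L1-HIT; vc=[]
#2 0x30→b6/s0 L1-HIT; vc=[]
#3 0x75→b14/s0 MISS; vc=[6]
#4 0x76→b14/s0 L1-HIT; vc=[6]
#5 0x34→b6/s0 VC-HIT; vc=[14]
#6 0x31→b6/s0 L1-HIT; vc=[14]
#7 0x35→b6/s0 L1-HIT; vc=[14]
#8 0x73→b14/s0 VC-HIT; vc=[6]
#9 0x76→b14/s0 L1-HIT; vc=[6]
#10 0x31→b6/s0 VC-HIT; vc=[14]
#11 0x31→b6/s0 L1-HIT; vc=[14]
#12 0x76→b14/s0 VC-HIT; vc=[6]
#13 0x36→b6/s0 VC-HIT; vc=[14]
#14 0x74→b14/s0 VC-HIT; vc=[6]
#15 0x43→b8/s0 MISS; vc=[6,14]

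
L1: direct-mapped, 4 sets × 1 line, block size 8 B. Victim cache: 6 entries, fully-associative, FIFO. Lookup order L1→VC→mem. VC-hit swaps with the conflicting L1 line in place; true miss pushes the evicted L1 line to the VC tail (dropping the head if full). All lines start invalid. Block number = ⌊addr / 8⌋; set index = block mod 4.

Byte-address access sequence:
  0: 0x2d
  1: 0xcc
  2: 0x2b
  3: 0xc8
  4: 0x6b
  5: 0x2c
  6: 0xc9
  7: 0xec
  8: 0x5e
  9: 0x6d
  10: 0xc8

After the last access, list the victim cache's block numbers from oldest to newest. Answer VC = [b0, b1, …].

  [0] addr=0x2d blk=5 s=1: MISS | VC []
  [1] addr=0xcc blk=25 s=1: MISS | VC [5]
  [2] addr=0x2b blk=5 s=1: VC-HIT | VC [25]
  [3] addr=0xc8 blk=25 s=1: VC-HIT | VC [5]
  [4] addr=0x6b blk=13 s=1: MISS | VC [5, 25]
  [5] addr=0x2c blk=5 s=1: VC-HIT | VC [13, 25]
  [6] addr=0xc9 blk=25 s=1: VC-HIT | VC [13, 5]
  [7] addr=0xec blk=29 s=1: MISS | VC [13, 5, 25]
  [8] addr=0x5e blk=11 s=3: MISS | VC [13, 5, 25]
  [9] addr=0x6d blk=13 s=1: VC-HIT | VC [29, 5, 25]
  [10] addr=0xc8 blk=25 s=1: VC-HIT | VC [29, 5, 13]

VC = [29, 5, 13]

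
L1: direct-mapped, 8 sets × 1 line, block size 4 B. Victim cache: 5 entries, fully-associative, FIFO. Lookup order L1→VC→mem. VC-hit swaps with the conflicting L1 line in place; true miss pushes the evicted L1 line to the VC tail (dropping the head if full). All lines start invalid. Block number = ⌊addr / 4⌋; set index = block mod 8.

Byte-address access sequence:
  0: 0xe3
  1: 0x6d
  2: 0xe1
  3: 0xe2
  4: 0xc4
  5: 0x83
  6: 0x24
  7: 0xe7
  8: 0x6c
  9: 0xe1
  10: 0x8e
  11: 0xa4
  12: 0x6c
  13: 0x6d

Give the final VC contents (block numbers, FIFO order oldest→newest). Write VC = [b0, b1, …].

VC = [32, 49, 9, 35, 57]

0: 0xe3 (blk 56, set 0) → MISS  vc=[]
1: 0x6d (blk 27, set 3) → MISS  vc=[]
2: 0xe1 (blk 56, set 0) → L1-HIT  vc=[]
3: 0xe2 (blk 56, set 0) → L1-HIT  vc=[]
4: 0xc4 (blk 49, set 1) → MISS  vc=[]
5: 0x83 (blk 32, set 0) → MISS  vc=[56]
6: 0x24 (blk 9, set 1) → MISS  vc=[56, 49]
7: 0xe7 (blk 57, set 1) → MISS  vc=[56, 49, 9]
8: 0x6c (blk 27, set 3) → L1-HIT  vc=[56, 49, 9]
9: 0xe1 (blk 56, set 0) → VC-HIT  vc=[32, 49, 9]
10: 0x8e (blk 35, set 3) → MISS  vc=[32, 49, 9, 27]
11: 0xa4 (blk 41, set 1) → MISS  vc=[32, 49, 9, 27, 57]
12: 0x6c (blk 27, set 3) → VC-HIT  vc=[32, 49, 9, 35, 57]
13: 0x6d (blk 27, set 3) → L1-HIT  vc=[32, 49, 9, 35, 57]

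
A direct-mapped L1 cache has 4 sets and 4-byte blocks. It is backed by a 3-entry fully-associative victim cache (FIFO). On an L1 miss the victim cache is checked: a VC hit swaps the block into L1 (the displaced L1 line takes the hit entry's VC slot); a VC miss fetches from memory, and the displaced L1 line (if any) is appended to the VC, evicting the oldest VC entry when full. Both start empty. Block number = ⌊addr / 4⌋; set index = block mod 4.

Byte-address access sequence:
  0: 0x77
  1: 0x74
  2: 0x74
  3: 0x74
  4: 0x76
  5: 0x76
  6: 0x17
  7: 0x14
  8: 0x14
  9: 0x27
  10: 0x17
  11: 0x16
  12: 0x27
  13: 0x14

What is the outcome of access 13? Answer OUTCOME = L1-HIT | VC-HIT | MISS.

#0 0x77→b29/s1 MISS; vc=[]
#1 0x74→b29/s1 L1-HIT; vc=[]
#2 0x74→b29/s1 L1-HIT; vc=[]
#3 0x74→b29/s1 L1-HIT; vc=[]
#4 0x76→b29/s1 L1-HIT; vc=[]
#5 0x76→b29/s1 L1-HIT; vc=[]
#6 0x17→b5/s1 MISS; vc=[29]
#7 0x14→b5/s1 L1-HIT; vc=[29]
#8 0x14→b5/s1 L1-HIT; vc=[29]
#9 0x27→b9/s1 MISS; vc=[29,5]
#10 0x17→b5/s1 VC-HIT; vc=[29,9]
#11 0x16→b5/s1 L1-HIT; vc=[29,9]
#12 0x27→b9/s1 VC-HIT; vc=[29,5]
#13 0x14→b5/s1 VC-HIT; vc=[29,9]

OUTCOME = VC-HIT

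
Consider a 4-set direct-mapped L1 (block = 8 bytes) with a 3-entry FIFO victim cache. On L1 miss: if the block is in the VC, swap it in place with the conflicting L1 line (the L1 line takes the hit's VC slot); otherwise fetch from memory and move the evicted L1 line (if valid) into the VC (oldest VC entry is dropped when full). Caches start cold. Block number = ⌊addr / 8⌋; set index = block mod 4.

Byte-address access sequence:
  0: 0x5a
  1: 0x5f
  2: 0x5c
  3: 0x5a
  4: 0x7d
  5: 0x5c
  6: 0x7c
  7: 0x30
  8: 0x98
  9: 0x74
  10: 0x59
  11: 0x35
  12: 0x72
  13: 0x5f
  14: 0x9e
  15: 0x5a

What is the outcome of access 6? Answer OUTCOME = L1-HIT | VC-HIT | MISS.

0: 0x5a (blk 11, set 3) → MISS  vc=[]
1: 0x5f (blk 11, set 3) → L1-HIT  vc=[]
2: 0x5c (blk 11, set 3) → L1-HIT  vc=[]
3: 0x5a (blk 11, set 3) → L1-HIT  vc=[]
4: 0x7d (blk 15, set 3) → MISS  vc=[11]
5: 0x5c (blk 11, set 3) → VC-HIT  vc=[15]
6: 0x7c (blk 15, set 3) → VC-HIT  vc=[11]
7: 0x30 (blk 6, set 2) → MISS  vc=[11]
8: 0x98 (blk 19, set 3) → MISS  vc=[11, 15]
9: 0x74 (blk 14, set 2) → MISS  vc=[11, 15, 6]
10: 0x59 (blk 11, set 3) → VC-HIT  vc=[19, 15, 6]
11: 0x35 (blk 6, set 2) → VC-HIT  vc=[19, 15, 14]
12: 0x72 (blk 14, set 2) → VC-HIT  vc=[19, 15, 6]
13: 0x5f (blk 11, set 3) → L1-HIT  vc=[19, 15, 6]
14: 0x9e (blk 19, set 3) → VC-HIT  vc=[11, 15, 6]
15: 0x5a (blk 11, set 3) → VC-HIT  vc=[19, 15, 6]

OUTCOME = VC-HIT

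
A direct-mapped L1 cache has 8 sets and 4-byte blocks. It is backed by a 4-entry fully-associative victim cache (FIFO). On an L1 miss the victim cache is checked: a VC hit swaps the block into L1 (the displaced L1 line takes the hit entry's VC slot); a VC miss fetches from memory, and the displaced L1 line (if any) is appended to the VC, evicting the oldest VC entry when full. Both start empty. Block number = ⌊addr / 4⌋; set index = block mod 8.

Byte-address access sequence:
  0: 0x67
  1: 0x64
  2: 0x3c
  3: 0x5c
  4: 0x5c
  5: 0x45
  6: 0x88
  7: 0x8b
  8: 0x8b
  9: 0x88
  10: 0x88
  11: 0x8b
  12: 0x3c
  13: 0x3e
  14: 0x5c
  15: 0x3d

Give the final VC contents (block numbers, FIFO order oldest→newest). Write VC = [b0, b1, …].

VC = [23, 25]

#0 0x67→b25/s1 MISS; vc=[]
#1 0x64→b25/s1 L1-HIT; vc=[]
#2 0x3c→b15/s7 MISS; vc=[]
#3 0x5c→b23/s7 MISS; vc=[15]
#4 0x5c→b23/s7 L1-HIT; vc=[15]
#5 0x45→b17/s1 MISS; vc=[15,25]
#6 0x88→b34/s2 MISS; vc=[15,25]
#7 0x8b→b34/s2 L1-HIT; vc=[15,25]
#8 0x8b→b34/s2 L1-HIT; vc=[15,25]
#9 0x88→b34/s2 L1-HIT; vc=[15,25]
#10 0x88→b34/s2 L1-HIT; vc=[15,25]
#11 0x8b→b34/s2 L1-HIT; vc=[15,25]
#12 0x3c→b15/s7 VC-HIT; vc=[23,25]
#13 0x3e→b15/s7 L1-HIT; vc=[23,25]
#14 0x5c→b23/s7 VC-HIT; vc=[15,25]
#15 0x3d→b15/s7 VC-HIT; vc=[23,25]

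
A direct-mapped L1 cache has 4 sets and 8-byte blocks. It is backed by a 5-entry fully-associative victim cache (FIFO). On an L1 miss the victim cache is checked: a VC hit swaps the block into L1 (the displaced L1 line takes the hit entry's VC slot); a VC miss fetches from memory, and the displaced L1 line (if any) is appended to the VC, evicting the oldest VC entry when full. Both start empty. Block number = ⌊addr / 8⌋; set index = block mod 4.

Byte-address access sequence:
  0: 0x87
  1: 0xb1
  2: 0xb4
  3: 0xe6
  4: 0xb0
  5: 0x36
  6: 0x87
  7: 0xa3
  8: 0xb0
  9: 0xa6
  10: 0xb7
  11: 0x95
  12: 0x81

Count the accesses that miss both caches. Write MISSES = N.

MISSES = 6

#0 0x87→b16/s0 MISS; vc=[]
#1 0xb1→b22/s2 MISS; vc=[]
#2 0xb4→b22/s2 L1-HIT; vc=[]
#3 0xe6→b28/s0 MISS; vc=[16]
#4 0xb0→b22/s2 L1-HIT; vc=[16]
#5 0x36→b6/s2 MISS; vc=[16,22]
#6 0x87→b16/s0 VC-HIT; vc=[28,22]
#7 0xa3→b20/s0 MISS; vc=[28,22,16]
#8 0xb0→b22/s2 VC-HIT; vc=[28,6,16]
#9 0xa6→b20/s0 L1-HIT; vc=[28,6,16]
#10 0xb7→b22/s2 L1-HIT; vc=[28,6,16]
#11 0x95→b18/s2 MISS; vc=[28,6,16,22]
#12 0x81→b16/s0 VC-HIT; vc=[28,6,20,22]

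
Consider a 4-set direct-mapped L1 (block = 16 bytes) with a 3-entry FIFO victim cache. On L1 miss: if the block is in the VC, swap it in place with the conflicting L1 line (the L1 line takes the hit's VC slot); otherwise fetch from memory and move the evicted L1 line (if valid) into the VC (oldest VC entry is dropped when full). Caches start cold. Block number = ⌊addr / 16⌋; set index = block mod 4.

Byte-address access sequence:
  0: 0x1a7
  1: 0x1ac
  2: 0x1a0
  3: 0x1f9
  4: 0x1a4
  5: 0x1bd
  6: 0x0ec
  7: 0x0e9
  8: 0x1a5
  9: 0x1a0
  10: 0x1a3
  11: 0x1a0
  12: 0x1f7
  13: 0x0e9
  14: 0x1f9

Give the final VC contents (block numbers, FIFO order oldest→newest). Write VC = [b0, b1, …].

#0 0x1a7→b26/s2 MISS; vc=[]
#1 0x1ac→b26/s2 L1-HIT; vc=[]
#2 0x1a0→b26/s2 L1-HIT; vc=[]
#3 0x1f9→b31/s3 MISS; vc=[]
#4 0x1a4→b26/s2 L1-HIT; vc=[]
#5 0x1bd→b27/s3 MISS; vc=[31]
#6 0xec→b14/s2 MISS; vc=[31,26]
#7 0xe9→b14/s2 L1-HIT; vc=[31,26]
#8 0x1a5→b26/s2 VC-HIT; vc=[31,14]
#9 0x1a0→b26/s2 L1-HIT; vc=[31,14]
#10 0x1a3→b26/s2 L1-HIT; vc=[31,14]
#11 0x1a0→b26/s2 L1-HIT; vc=[31,14]
#12 0x1f7→b31/s3 VC-HIT; vc=[27,14]
#13 0xe9→b14/s2 VC-HIT; vc=[27,26]
#14 0x1f9→b31/s3 L1-HIT; vc=[27,26]

VC = [27, 26]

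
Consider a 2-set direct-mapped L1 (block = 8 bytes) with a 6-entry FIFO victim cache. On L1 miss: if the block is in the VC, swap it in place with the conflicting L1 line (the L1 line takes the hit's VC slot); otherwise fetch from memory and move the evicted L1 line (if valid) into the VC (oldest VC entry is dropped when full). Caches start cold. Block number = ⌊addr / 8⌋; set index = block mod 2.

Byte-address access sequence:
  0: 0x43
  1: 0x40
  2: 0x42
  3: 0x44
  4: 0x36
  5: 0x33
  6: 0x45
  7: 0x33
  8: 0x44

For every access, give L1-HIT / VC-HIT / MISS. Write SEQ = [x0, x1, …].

SEQ = [MISS, L1-HIT, L1-HIT, L1-HIT, MISS, L1-HIT, VC-HIT, VC-HIT, VC-HIT]

  [0] addr=0x43 blk=8 s=0: MISS | VC []
  [1] addr=0x40 blk=8 s=0: L1-HIT | VC []
  [2] addr=0x42 blk=8 s=0: L1-HIT | VC []
  [3] addr=0x44 blk=8 s=0: L1-HIT | VC []
  [4] addr=0x36 blk=6 s=0: MISS | VC [8]
  [5] addr=0x33 blk=6 s=0: L1-HIT | VC [8]
  [6] addr=0x45 blk=8 s=0: VC-HIT | VC [6]
  [7] addr=0x33 blk=6 s=0: VC-HIT | VC [8]
  [8] addr=0x44 blk=8 s=0: VC-HIT | VC [6]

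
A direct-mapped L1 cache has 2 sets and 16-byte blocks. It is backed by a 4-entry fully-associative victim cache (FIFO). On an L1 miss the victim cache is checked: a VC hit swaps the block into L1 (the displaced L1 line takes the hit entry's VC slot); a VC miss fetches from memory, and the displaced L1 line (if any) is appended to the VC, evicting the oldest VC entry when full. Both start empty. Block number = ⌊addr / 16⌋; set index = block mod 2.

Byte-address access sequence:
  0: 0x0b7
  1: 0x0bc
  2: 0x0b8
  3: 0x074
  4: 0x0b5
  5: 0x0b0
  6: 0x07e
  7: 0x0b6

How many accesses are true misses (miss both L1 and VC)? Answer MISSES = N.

MISSES = 2

#0 0xb7→b11/s1 MISS; vc=[]
#1 0xbc→b11/s1 L1-HIT; vc=[]
#2 0xb8→b11/s1 L1-HIT; vc=[]
#3 0x74→b7/s1 MISS; vc=[11]
#4 0xb5→b11/s1 VC-HIT; vc=[7]
#5 0xb0→b11/s1 L1-HIT; vc=[7]
#6 0x7e→b7/s1 VC-HIT; vc=[11]
#7 0xb6→b11/s1 VC-HIT; vc=[7]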